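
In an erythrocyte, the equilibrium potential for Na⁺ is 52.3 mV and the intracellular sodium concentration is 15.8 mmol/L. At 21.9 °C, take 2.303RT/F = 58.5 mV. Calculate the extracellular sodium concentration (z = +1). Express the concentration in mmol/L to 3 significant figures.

Nernst: E = (58.5/1) · log₁₀([out]/[in]), so log₁₀([out]/[in]) = 52.3 × 1 / 58.5 = 0.8940.
[out]/[in] = 10^(0.8940) = 7.835.
[out] = 7.835 × 15.8 = 123.8 mmol/L.

124 mmol/L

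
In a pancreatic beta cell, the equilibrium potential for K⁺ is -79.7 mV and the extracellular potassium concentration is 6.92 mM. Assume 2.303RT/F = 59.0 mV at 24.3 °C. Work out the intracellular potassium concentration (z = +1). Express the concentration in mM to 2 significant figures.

160 mM

Nernst: E = (59.0/1) · log₁₀([out]/[in]), so log₁₀([out]/[in]) = -79.7 × 1 / 59.0 = -1.3508.
[out]/[in] = 10^(-1.3508) = 0.04458.
[in] = 6.92 / 0.04458 = 155.2 mM.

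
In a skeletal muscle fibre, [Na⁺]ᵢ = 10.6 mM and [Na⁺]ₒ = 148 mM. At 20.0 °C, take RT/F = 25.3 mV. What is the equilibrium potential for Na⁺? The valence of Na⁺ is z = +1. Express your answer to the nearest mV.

67 mV

E = (25.3/z) · ln([Na⁺]_out/[Na⁺]_in) with z = +1.
= (25.3/1) · ln(148/10.6) = 25.30 · ln(13.96)
= 25.30 · (2.6364) = 66.70 mV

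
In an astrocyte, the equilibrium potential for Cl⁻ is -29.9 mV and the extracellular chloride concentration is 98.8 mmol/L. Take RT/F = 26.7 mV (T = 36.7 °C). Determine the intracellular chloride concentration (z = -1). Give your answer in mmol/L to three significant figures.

Nernst: E = (26.7/-1) · ln([out]/[in]), so ln([out]/[in]) = -29.9 × -1 / 26.7 = 1.1199.
[out]/[in] = e^(1.1199) = 3.064.
[in] = 98.8 / 3.064 = 32.24 mmol/L.

32.2 mmol/L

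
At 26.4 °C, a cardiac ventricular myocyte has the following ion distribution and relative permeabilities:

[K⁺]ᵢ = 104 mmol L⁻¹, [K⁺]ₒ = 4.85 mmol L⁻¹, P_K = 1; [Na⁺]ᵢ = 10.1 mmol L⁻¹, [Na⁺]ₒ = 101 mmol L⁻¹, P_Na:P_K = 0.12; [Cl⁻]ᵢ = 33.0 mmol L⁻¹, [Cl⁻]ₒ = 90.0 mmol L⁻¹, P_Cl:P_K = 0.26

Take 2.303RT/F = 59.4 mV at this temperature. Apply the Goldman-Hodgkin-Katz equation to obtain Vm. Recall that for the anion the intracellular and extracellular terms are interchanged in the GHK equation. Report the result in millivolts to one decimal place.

-41.7 mV

Vm = 59.4 · log₁₀[(Σ P·[cation]ₒ + Σ P·[anion]ᵢ) / (Σ P·[cation]ᵢ + Σ P·[anion]ₒ)]
Numerator = 1×4.85 + 0.12×101 + 0.26×33.0 = 25.55
Denominator = 1×104 + 0.12×10.1 + 0.26×90.0 = 128.6
Vm = 59.4 · log₁₀(0.19866) = 59.4 × (-0.7019) = -41.69 mV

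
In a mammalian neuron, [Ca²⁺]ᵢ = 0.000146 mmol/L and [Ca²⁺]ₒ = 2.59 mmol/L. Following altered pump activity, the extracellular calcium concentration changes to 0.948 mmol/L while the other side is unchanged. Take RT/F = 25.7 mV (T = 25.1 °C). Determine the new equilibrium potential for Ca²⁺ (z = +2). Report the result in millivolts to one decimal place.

After the shift: [Ca²⁺]_out = 0.948, [Ca²⁺]_in = 0.000146 mmol/L.
E_new = (25.7/2)·ln(0.948/0.000146) = 12.85 · (8.7785) = 112.80 mV

112.8 mV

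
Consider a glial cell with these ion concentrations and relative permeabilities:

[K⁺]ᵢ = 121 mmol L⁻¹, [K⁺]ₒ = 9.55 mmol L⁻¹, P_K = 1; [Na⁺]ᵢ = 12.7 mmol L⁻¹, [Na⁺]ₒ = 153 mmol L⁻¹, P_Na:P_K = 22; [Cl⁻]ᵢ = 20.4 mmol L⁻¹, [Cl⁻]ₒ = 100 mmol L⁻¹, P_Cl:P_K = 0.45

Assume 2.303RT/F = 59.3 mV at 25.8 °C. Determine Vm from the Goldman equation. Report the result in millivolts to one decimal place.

52.2 mV

Vm = 59.3 · log₁₀[(Σ P·[cation]ₒ + Σ P·[anion]ᵢ) / (Σ P·[cation]ᵢ + Σ P·[anion]ₒ)]
Numerator = 1×9.55 + 22×153 + 0.45×20.4 = 3385
Denominator = 1×121 + 22×12.7 + 0.45×100 = 445.4
Vm = 59.3 · log₁₀(7.5993) = 59.3 × (0.8808) = 52.23 mV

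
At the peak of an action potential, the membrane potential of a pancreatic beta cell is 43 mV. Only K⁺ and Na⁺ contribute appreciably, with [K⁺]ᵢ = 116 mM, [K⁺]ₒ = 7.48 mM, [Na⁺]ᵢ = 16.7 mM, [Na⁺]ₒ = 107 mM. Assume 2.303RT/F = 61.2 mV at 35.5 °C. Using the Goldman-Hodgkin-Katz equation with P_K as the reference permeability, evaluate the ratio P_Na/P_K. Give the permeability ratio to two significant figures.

Let α = P_Na/P_K. GHK: Vm = 61.2·log₁₀[(Kₒ + α·Naₒ)/(Kᵢ + α·Naᵢ)].
10^(Vm/61.2) = 10^(43.0/61.2) = 5.0421
So 5.0421·(Kᵢ + α·Naᵢ) = Kₒ + α·Naₒ → α = (5.0421·116.0 − 7.48) / (107.0 − 5.0421·16.7)
α = (584.9 − 7.48) / (107.0 − 84.2) = 577.4/22.8 = 25.33

25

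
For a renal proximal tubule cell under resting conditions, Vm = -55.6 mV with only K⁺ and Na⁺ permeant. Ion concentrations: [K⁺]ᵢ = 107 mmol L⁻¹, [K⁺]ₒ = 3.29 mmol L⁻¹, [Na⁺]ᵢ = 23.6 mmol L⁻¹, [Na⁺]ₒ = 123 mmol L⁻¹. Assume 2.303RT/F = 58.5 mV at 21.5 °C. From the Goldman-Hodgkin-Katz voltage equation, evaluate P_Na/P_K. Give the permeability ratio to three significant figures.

0.0723

Let α = P_Na/P_K. GHK: Vm = 58.5·log₁₀[(Kₒ + α·Naₒ)/(Kᵢ + α·Naᵢ)].
10^(Vm/58.5) = 10^(-55.6/58.5) = 0.11209
So 0.11209·(Kᵢ + α·Naᵢ) = Kₒ + α·Naₒ → α = (0.11209·107.0 − 3.29) / (123.0 − 0.11209·23.6)
α = (11.99 − 3.29) / (123.0 − 2.645) = 8.704/120.4 = 0.07232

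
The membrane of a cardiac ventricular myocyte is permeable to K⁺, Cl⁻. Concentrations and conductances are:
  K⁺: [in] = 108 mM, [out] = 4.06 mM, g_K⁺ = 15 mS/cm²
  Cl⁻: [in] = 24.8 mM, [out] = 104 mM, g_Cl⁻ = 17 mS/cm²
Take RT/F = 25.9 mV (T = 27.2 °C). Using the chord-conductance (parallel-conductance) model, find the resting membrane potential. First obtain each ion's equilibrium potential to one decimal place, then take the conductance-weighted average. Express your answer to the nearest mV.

E_K⁺ = (25.9/1)·ln(4.06/108) = -85.0 mV
E_Cl⁻ = (25.9/-1)·ln(104/24.8) = -37.1 mV
Vm = (Σ gᵢEᵢ)/(Σ gᵢ) = (15·-85.0 + 17·-37.1) / (15 + 17)
= -1905.70 / 32 = -59.55 mV

-60 mV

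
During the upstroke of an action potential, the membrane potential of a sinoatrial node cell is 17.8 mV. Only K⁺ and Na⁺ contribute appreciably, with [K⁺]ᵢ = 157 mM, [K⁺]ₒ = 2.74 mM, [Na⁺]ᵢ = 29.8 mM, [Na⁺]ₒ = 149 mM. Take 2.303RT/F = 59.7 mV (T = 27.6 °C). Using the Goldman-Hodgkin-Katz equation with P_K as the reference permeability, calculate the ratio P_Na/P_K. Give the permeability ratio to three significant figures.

Let α = P_Na/P_K. GHK: Vm = 59.7·log₁₀[(Kₒ + α·Naₒ)/(Kᵢ + α·Naᵢ)].
10^(Vm/59.7) = 10^(17.8/59.7) = 1.9868
So 1.9868·(Kᵢ + α·Naᵢ) = Kₒ + α·Naₒ → α = (1.9868·157.0 − 2.74) / (149.0 − 1.9868·29.8)
α = (311.9 − 2.74) / (149.0 − 59.21) = 309.2/89.79 = 3.443

3.44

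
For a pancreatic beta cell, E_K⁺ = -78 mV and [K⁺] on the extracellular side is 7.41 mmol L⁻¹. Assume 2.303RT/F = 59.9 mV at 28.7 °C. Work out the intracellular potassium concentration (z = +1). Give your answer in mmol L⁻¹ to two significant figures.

Nernst: E = (59.9/1) · log₁₀([out]/[in]), so log₁₀([out]/[in]) = -78.0 × 1 / 59.9 = -1.3022.
[out]/[in] = 10^(-1.3022) = 0.04987.
[in] = 7.41 / 0.04987 = 148.6 mmol L⁻¹.

150 mmol L⁻¹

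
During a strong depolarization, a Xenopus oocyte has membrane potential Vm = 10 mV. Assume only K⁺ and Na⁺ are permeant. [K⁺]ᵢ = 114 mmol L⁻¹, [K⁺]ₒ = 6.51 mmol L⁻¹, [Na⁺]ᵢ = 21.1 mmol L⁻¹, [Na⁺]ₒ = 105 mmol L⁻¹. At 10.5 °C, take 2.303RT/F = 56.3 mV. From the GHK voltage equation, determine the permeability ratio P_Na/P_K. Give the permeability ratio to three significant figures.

Let α = P_Na/P_K. GHK: Vm = 56.3·log₁₀[(Kₒ + α·Naₒ)/(Kᵢ + α·Naᵢ)].
10^(Vm/56.3) = 10^(10.0/56.3) = 1.5053
So 1.5053·(Kᵢ + α·Naᵢ) = Kₒ + α·Naₒ → α = (1.5053·114.0 − 6.51) / (105.0 − 1.5053·21.1)
α = (171.6 − 6.51) / (105.0 − 31.76) = 165.1/73.24 = 2.254

2.25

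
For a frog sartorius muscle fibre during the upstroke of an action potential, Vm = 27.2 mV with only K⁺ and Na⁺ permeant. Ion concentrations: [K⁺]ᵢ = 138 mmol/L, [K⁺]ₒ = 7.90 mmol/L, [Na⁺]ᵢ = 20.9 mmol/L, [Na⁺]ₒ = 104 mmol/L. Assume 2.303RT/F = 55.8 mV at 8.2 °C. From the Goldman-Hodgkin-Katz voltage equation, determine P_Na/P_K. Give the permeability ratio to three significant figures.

Let α = P_Na/P_K. GHK: Vm = 55.8·log₁₀[(Kₒ + α·Naₒ)/(Kᵢ + α·Naᵢ)].
10^(Vm/55.8) = 10^(27.2/55.8) = 3.0722
So 3.0722·(Kᵢ + α·Naᵢ) = Kₒ + α·Naₒ → α = (3.0722·138.0 − 7.9) / (104.0 − 3.0722·20.9)
α = (424 − 7.9) / (104.0 − 64.21) = 416.1/39.79 = 10.46

10.5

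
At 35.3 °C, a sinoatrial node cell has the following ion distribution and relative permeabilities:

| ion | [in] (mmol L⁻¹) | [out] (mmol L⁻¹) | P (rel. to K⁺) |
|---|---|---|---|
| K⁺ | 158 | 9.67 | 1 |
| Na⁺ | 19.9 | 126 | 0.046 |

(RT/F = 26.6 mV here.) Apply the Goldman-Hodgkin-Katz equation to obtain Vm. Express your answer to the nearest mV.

-62 mV

Vm = 26.6 · ln[(Σ P·[cation]ₒ + Σ P·[anion]ᵢ) / (Σ P·[cation]ᵢ + Σ P·[anion]ₒ)]
Numerator = 1×9.67 + 0.046×126 = 15.47
Denominator = 1×158 + 0.046×19.9 = 158.9
Vm = 26.6 · ln(0.097322) = 26.6 × (-2.3297) = -61.97 mV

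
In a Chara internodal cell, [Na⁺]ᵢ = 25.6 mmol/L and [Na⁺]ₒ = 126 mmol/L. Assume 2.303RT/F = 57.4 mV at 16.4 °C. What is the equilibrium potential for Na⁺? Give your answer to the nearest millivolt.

40 mV

E = (57.4/z) · log₁₀([Na⁺]_out/[Na⁺]_in) with z = +1.
= (57.4/1) · log₁₀(126/25.6) = 57.40 · log₁₀(4.922)
= 57.40 · (0.6921) = 39.73 mV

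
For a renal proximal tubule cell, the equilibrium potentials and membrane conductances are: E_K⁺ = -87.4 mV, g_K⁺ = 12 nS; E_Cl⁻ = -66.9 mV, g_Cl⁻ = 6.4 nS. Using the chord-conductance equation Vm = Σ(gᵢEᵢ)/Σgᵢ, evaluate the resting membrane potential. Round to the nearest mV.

-80 mV

Σ gᵢEᵢ = 12·(-87.4) + 6.4·(-66.9) = -1476.96
Σ gᵢ = 12 + 6.4 = 18.4
Vm = -1476.96 / 18.4 = -80.27 mV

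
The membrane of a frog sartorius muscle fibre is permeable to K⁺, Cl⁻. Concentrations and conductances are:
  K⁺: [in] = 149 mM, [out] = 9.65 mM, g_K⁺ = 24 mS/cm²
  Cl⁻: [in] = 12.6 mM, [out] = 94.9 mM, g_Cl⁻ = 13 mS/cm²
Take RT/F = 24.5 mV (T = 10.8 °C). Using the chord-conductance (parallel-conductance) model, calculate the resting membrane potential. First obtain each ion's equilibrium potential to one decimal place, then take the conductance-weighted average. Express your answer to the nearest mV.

-61 mV

E_K⁺ = (24.5/1)·ln(9.65/149) = -67.1 mV
E_Cl⁻ = (24.5/-1)·ln(94.9/12.6) = -49.5 mV
Vm = (Σ gᵢEᵢ)/(Σ gᵢ) = (24·-67.1 + 13·-49.5) / (24 + 13)
= -2253.90 / 37 = -60.92 mV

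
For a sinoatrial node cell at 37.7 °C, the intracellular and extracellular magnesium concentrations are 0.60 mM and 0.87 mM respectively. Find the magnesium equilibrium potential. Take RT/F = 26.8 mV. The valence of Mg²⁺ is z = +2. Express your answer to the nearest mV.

5 mV

E = (26.8/z) · ln([Mg²⁺]_out/[Mg²⁺]_in) with z = +2.
= (26.8/2) · ln(0.87/0.60) = 13.40 · ln(1.45)
= 13.40 · (0.3716) = 4.98 mV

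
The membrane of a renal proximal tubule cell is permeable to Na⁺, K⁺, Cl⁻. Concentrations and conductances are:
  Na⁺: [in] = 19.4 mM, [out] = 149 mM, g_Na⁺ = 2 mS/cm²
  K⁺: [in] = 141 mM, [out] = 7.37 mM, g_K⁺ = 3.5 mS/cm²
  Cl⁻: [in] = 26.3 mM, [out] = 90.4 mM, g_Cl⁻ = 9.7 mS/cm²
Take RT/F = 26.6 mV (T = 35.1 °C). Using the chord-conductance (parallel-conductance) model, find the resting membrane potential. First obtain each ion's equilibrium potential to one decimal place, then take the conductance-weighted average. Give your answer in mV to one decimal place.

-31.9 mV

E_Na⁺ = (26.6/1)·ln(149/19.4) = 54.2 mV
E_K⁺ = (26.6/1)·ln(7.37/141) = -78.5 mV
E_Cl⁻ = (26.6/-1)·ln(90.4/26.3) = -32.8 mV
Vm = (Σ gᵢEᵢ)/(Σ gᵢ) = (2·54.2 + 3.5·-78.5 + 9.7·-32.8) / (2 + 3.5 + 9.7)
= -484.51 / 15.2 = -31.88 mV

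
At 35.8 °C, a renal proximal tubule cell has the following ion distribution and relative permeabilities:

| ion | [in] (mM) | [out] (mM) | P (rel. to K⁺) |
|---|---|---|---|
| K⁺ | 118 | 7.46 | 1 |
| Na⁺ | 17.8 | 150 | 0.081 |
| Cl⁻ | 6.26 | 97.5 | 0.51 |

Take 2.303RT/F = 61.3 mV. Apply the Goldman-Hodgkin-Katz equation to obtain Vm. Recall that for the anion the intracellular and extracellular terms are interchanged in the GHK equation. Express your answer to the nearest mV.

-53 mV

Vm = 61.3 · log₁₀[(Σ P·[cation]ₒ + Σ P·[anion]ᵢ) / (Σ P·[cation]ᵢ + Σ P·[anion]ₒ)]
Numerator = 1×7.46 + 0.081×150 + 0.51×6.26 = 22.8
Denominator = 1×118 + 0.081×17.8 + 0.51×97.5 = 169.2
Vm = 61.3 · log₁₀(0.13479) = 61.3 × (-0.8703) = -53.35 mV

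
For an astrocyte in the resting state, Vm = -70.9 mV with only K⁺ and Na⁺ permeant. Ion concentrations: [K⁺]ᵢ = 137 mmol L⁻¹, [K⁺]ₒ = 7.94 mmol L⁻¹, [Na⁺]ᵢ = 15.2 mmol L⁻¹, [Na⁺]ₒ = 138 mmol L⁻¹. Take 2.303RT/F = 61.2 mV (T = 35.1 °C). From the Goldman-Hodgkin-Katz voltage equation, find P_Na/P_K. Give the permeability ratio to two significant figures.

Let α = P_Na/P_K. GHK: Vm = 61.2·log₁₀[(Kₒ + α·Naₒ)/(Kᵢ + α·Naᵢ)].
10^(Vm/61.2) = 10^(-70.9/61.2) = 0.069423
So 0.069423·(Kᵢ + α·Naᵢ) = Kₒ + α·Naₒ → α = (0.069423·137.0 − 7.94) / (138.0 − 0.069423·15.2)
α = (9.511 − 7.94) / (138.0 − 1.055) = 1.571/136.9 = 0.01147

0.011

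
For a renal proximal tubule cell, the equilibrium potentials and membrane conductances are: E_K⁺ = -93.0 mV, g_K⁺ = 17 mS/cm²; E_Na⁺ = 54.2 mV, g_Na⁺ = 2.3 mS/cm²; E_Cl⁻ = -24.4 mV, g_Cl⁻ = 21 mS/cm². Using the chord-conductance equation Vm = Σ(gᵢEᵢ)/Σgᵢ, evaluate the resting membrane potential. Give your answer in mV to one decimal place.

-48.9 mV

Σ gᵢEᵢ = 17·(-93.0) + 2.3·(54.2) + 21·(-24.4) = -1968.74
Σ gᵢ = 17 + 2.3 + 21 = 40.3
Vm = -1968.74 / 40.3 = -48.85 mV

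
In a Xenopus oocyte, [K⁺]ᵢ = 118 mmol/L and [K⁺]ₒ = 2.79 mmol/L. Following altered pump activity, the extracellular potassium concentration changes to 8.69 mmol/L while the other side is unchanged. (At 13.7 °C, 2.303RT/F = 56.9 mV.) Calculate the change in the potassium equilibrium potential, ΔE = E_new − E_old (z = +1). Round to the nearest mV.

28 mV

E_old = (56.9/1)·log₁₀(2.79/118) = -92.54 mV
E_new = (56.9/1)·log₁₀(8.69/118) = -64.46 mV
ΔE = -64.46 − (-92.54) = 28.08 mV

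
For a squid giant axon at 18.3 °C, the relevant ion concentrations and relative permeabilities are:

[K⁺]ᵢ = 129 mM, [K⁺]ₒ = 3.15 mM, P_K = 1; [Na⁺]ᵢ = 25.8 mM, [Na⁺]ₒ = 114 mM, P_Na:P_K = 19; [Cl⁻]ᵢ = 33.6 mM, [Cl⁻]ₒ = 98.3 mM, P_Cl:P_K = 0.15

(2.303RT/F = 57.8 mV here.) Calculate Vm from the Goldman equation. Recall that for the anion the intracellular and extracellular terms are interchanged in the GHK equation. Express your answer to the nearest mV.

Vm = 57.8 · log₁₀[(Σ P·[cation]ₒ + Σ P·[anion]ᵢ) / (Σ P·[cation]ᵢ + Σ P·[anion]ₒ)]
Numerator = 1×3.15 + 19×114 + 0.15×33.6 = 2174
Denominator = 1×129 + 19×25.8 + 0.15×98.3 = 633.9
Vm = 57.8 · log₁₀(3.4296) = 57.8 × (0.5352) = 30.94 mV

31 mV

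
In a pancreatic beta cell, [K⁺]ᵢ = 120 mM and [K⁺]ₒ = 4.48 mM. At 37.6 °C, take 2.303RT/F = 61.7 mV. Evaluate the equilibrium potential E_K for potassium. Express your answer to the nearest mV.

E = (61.7/z) · log₁₀([K⁺]_out/[K⁺]_in) with z = +1.
= (61.7/1) · log₁₀(4.48/120) = 61.70 · log₁₀(0.03733)
= 61.70 · (-1.4279) = -88.10 mV

-88 mV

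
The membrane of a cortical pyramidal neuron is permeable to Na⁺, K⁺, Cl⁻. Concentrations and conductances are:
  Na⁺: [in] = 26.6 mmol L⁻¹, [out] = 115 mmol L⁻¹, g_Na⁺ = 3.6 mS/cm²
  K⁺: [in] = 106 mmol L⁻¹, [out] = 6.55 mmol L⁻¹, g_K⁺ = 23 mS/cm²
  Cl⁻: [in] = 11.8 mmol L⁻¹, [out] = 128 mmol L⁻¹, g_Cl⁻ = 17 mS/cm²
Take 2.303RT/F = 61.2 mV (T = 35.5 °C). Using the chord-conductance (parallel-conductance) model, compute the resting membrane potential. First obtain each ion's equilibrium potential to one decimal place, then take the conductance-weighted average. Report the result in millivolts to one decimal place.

E_Na⁺ = (61.2/1)·log₁₀(115/26.6) = 38.9 mV
E_K⁺ = (61.2/1)·log₁₀(6.55/106) = -74.0 mV
E_Cl⁻ = (61.2/-1)·log₁₀(128/11.8) = -63.4 mV
Vm = (Σ gᵢEᵢ)/(Σ gᵢ) = (3.6·38.9 + 23·-74.0 + 17·-63.4) / (3.6 + 23 + 17)
= -2639.76 / 43.6 = -60.54 mV

-60.5 mV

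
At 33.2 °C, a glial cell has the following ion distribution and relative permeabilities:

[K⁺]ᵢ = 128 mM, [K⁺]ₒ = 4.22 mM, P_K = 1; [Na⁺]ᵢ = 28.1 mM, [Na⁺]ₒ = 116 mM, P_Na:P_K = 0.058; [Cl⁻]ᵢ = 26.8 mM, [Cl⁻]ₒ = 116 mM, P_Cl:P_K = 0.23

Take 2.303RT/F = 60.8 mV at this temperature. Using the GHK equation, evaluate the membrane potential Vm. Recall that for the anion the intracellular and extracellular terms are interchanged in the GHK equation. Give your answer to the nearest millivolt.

-58 mV

Vm = 60.8 · log₁₀[(Σ P·[cation]ₒ + Σ P·[anion]ᵢ) / (Σ P·[cation]ᵢ + Σ P·[anion]ₒ)]
Numerator = 1×4.22 + 0.058×116 + 0.23×26.8 = 17.11
Denominator = 1×128 + 0.058×28.1 + 0.23×116 = 156.3
Vm = 60.8 · log₁₀(0.10947) = 60.8 × (-0.9607) = -58.41 mV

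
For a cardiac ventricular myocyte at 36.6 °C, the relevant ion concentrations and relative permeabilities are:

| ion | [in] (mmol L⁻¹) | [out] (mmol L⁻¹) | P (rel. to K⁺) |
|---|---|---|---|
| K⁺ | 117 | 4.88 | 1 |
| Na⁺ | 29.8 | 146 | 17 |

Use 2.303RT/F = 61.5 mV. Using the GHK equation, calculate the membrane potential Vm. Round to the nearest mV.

37 mV

Vm = 61.5 · log₁₀[(Σ P·[cation]ₒ + Σ P·[anion]ᵢ) / (Σ P·[cation]ᵢ + Σ P·[anion]ₒ)]
Numerator = 1×4.88 + 17×146 = 2487
Denominator = 1×117 + 17×29.8 = 623.6
Vm = 61.5 · log₁₀(3.9879) = 61.5 × (0.6007) = 36.95 mV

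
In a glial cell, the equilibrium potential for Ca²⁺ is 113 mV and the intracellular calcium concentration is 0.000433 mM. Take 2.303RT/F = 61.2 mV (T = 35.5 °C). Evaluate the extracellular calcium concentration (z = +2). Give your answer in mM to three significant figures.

2.13 mM

Nernst: E = (61.2/2) · log₁₀([out]/[in]), so log₁₀([out]/[in]) = 113.0 × 2 / 61.2 = 3.6928.
[out]/[in] = 10^(3.6928) = 4930.
[out] = 4930 × 0.000433 = 2.135 mM.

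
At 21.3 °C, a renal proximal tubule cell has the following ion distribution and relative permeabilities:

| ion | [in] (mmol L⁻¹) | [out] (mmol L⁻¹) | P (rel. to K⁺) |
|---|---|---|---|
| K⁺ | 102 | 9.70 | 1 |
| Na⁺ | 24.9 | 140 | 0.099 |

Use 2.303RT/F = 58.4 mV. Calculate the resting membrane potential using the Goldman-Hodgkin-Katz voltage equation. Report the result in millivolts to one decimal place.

Vm = 58.4 · log₁₀[(Σ P·[cation]ₒ + Σ P·[anion]ᵢ) / (Σ P·[cation]ᵢ + Σ P·[anion]ₒ)]
Numerator = 1×9.70 + 0.099×140 = 23.56
Denominator = 1×102 + 0.099×24.9 = 104.5
Vm = 58.4 · log₁₀(0.22553) = 58.4 × (-0.6468) = -37.77 mV

-37.8 mV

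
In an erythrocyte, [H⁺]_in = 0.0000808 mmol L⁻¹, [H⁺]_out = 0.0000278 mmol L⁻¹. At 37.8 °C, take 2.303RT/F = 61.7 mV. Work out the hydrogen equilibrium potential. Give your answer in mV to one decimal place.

E = (61.7/z) · log₁₀([H⁺]_out/[H⁺]_in) with z = +1.
= (61.7/1) · log₁₀(0.0000278/0.0000808) = 61.70 · log₁₀(0.3441)
= 61.70 · (-0.4634) = -28.59 mV

-28.6 mV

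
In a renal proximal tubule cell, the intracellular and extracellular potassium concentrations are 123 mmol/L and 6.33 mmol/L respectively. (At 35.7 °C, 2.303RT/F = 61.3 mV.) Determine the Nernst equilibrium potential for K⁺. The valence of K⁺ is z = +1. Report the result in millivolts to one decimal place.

E = (61.3/z) · log₁₀([K⁺]_out/[K⁺]_in) with z = +1.
= (61.3/1) · log₁₀(6.33/123) = 61.30 · log₁₀(0.05146)
= 61.30 · (-1.2885) = -78.99 mV

-79.0 mV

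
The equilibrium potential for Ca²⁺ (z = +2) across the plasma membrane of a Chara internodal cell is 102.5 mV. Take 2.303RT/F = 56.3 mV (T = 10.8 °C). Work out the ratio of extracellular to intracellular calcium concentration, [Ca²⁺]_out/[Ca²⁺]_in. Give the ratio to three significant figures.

log₁₀([out]/[in]) = E·z/(56.3) = 102.5 × 2 / 56.3 = 3.6412
[out]/[in] = 10^(3.6412) = 4377

4380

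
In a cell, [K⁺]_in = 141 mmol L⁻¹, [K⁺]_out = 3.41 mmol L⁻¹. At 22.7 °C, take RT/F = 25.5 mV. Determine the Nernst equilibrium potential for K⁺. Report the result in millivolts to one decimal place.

-94.9 mV

E = (25.5/z) · ln([K⁺]_out/[K⁺]_in) with z = +1.
= (25.5/1) · ln(3.41/141) = 25.50 · ln(0.02418)
= 25.50 · (-3.7220) = -94.91 mV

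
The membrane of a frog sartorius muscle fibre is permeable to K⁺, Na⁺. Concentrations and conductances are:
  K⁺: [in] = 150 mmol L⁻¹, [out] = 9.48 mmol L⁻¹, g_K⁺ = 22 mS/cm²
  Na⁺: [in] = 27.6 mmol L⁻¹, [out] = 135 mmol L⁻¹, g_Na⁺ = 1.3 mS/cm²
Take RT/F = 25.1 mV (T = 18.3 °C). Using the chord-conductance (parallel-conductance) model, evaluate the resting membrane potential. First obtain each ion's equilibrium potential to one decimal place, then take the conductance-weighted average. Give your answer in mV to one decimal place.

E_K⁺ = (25.1/1)·ln(9.48/150) = -69.3 mV
E_Na⁺ = (25.1/1)·ln(135/27.6) = 39.8 mV
Vm = (Σ gᵢEᵢ)/(Σ gᵢ) = (22·-69.3 + 1.3·39.8) / (22 + 1.3)
= -1472.86 / 23.3 = -63.21 mV

-63.2 mV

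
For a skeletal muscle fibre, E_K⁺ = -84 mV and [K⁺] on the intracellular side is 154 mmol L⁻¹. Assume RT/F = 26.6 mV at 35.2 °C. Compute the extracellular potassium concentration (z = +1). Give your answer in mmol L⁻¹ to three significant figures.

Nernst: E = (26.6/1) · ln([out]/[in]), so ln([out]/[in]) = -84.0 × 1 / 26.6 = -3.1579.
[out]/[in] = e^(-3.1579) = 0.04252.
[out] = 0.04252 × 154 = 6.547 mmol L⁻¹.

6.55 mmol L⁻¹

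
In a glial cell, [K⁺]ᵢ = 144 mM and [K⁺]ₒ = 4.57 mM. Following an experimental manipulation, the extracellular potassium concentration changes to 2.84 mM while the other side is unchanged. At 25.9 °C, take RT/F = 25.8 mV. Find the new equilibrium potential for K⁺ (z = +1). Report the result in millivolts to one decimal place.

-101.3 mV

After the shift: [K⁺]_out = 2.84, [K⁺]_in = 144 mM.
E_new = (25.8/1)·ln(2.84/144) = 25.80 · (-3.9260) = -101.29 mV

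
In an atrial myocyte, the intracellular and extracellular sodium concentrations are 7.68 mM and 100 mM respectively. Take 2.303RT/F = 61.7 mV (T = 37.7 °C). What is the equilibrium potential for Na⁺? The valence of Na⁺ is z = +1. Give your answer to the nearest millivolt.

E = (61.7/z) · log₁₀([Na⁺]_out/[Na⁺]_in) with z = +1.
= (61.7/1) · log₁₀(100/7.68) = 61.70 · log₁₀(13.02)
= 61.70 · (1.1146) = 68.77 mV

69 mV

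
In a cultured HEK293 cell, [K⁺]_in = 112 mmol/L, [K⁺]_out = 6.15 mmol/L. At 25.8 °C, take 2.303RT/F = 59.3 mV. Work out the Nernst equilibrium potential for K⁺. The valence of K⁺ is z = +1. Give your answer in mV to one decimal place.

E = (59.3/z) · log₁₀([K⁺]_out/[K⁺]_in) with z = +1.
= (59.3/1) · log₁₀(6.15/112) = 59.30 · log₁₀(0.05491)
= 59.30 · (-1.2603) = -74.74 mV

-74.7 mV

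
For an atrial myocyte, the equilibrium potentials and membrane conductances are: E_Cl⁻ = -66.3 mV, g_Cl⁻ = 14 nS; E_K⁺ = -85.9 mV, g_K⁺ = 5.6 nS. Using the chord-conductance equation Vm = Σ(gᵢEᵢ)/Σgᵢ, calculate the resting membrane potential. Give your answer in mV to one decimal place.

Σ gᵢEᵢ = 14·(-66.3) + 5.6·(-85.9) = -1409.24
Σ gᵢ = 14 + 5.6 = 19.6
Vm = -1409.24 / 19.6 = -71.90 mV

-71.9 mV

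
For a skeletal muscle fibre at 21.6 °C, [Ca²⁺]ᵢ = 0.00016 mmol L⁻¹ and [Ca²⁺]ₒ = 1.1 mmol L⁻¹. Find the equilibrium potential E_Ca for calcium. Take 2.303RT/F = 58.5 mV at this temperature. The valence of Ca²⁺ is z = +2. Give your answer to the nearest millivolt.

112 mV

E = (58.5/z) · log₁₀([Ca²⁺]_out/[Ca²⁺]_in) with z = +2.
= (58.5/2) · log₁₀(1.1/0.00016) = 29.25 · log₁₀(6875)
= 29.25 · (3.8373) = 112.24 mV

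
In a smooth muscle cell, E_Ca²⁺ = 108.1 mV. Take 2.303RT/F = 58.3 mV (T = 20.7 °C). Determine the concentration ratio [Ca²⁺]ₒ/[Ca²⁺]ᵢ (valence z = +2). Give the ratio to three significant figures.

5110

log₁₀([out]/[in]) = E·z/(58.3) = 108.1 × 2 / 58.3 = 3.7084
[out]/[in] = 10^(3.7084) = 5110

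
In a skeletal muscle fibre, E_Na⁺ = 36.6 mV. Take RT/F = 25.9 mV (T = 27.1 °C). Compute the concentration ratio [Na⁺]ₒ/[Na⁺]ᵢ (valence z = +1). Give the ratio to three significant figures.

ln([out]/[in]) = E·z/(25.9) = 36.6 × 1 / 25.9 = 1.4131
[out]/[in] = e^(1.4131) = 4.109

4.11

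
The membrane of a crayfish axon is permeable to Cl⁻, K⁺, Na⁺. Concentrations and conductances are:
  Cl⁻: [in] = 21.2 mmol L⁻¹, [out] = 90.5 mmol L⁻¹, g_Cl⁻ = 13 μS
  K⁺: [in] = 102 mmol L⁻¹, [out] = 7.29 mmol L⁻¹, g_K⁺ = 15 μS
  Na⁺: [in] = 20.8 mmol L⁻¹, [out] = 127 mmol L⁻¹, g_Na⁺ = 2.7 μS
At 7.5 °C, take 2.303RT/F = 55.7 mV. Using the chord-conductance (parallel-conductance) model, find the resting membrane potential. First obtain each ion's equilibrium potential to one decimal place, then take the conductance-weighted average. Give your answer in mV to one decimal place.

-42.2 mV

E_Cl⁻ = (55.7/-1)·log₁₀(90.5/21.2) = -35.1 mV
E_K⁺ = (55.7/1)·log₁₀(7.29/102) = -63.8 mV
E_Na⁺ = (55.7/1)·log₁₀(127/20.8) = 43.8 mV
Vm = (Σ gᵢEᵢ)/(Σ gᵢ) = (13·-35.1 + 15·-63.8 + 2.7·43.8) / (13 + 15 + 2.7)
= -1295.04 / 30.7 = -42.18 mV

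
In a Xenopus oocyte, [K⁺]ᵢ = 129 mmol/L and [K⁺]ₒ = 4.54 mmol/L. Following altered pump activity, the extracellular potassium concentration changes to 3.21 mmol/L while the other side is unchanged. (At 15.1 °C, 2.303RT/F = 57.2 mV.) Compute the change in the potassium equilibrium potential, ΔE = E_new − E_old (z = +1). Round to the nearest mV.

E_old = (57.2/1)·log₁₀(4.54/129) = -83.14 mV
E_new = (57.2/1)·log₁₀(3.21/129) = -91.75 mV
ΔE = -91.75 − (-83.14) = -8.61 mV

-9 mV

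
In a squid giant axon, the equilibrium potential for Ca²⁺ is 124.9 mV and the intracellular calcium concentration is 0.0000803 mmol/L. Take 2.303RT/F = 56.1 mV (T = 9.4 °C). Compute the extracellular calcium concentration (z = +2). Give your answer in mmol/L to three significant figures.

2.28 mmol/L

Nernst: E = (56.1/2) · log₁₀([out]/[in]), so log₁₀([out]/[in]) = 124.9 × 2 / 56.1 = 4.4528.
[out]/[in] = 10^(4.4528) = 2.836e+04.
[out] = 2.836e+04 × 0.0000803 = 2.278 mmol/L.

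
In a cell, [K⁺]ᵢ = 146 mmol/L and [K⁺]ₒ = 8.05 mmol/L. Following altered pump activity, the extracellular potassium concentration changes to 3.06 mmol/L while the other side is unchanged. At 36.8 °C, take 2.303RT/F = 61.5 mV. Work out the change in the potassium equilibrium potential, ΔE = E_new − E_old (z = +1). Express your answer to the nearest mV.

E_old = (61.5/1)·log₁₀(8.05/146) = -77.40 mV
E_new = (61.5/1)·log₁₀(3.06/146) = -103.24 mV
ΔE = -103.24 − (-77.40) = -25.83 mV

-26 mV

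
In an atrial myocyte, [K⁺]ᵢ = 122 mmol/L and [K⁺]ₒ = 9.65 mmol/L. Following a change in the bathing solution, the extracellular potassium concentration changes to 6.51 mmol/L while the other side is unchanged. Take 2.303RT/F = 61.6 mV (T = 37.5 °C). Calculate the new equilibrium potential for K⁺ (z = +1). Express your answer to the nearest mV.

-78 mV

After the shift: [K⁺]_out = 6.51, [K⁺]_in = 122 mmol/L.
E_new = (61.6/1)·log₁₀(6.51/122) = 61.60 · (-1.2728) = -78.40 mV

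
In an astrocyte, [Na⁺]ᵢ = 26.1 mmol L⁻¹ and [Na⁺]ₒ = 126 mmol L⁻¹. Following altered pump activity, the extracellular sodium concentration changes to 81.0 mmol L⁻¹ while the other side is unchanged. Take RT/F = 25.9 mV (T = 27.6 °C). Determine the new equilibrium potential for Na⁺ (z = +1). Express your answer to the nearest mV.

After the shift: [Na⁺]_out = 81.0, [Na⁺]_in = 26.1 mmol L⁻¹.
E_new = (25.9/1)·ln(81.0/26.1) = 25.90 · (1.1325) = 29.33 mV

29 mV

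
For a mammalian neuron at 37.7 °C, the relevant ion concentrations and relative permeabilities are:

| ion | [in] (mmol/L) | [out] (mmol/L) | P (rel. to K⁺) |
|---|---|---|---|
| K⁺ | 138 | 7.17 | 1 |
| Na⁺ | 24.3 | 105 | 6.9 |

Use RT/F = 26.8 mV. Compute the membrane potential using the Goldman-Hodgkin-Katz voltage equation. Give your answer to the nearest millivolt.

Vm = 26.8 · ln[(Σ P·[cation]ₒ + Σ P·[anion]ᵢ) / (Σ P·[cation]ᵢ + Σ P·[anion]ₒ)]
Numerator = 1×7.17 + 6.9×105 = 731.7
Denominator = 1×138 + 6.9×24.3 = 305.7
Vm = 26.8 · ln(2.3937) = 26.8 × (0.8728) = 23.39 mV

23 mV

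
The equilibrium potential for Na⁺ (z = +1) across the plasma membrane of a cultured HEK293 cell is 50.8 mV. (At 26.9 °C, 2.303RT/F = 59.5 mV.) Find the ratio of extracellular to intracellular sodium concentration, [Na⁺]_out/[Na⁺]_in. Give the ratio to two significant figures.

log₁₀([out]/[in]) = E·z/(59.5) = 50.8 × 1 / 59.5 = 0.8538
[out]/[in] = 10^(0.8538) = 7.141

7.1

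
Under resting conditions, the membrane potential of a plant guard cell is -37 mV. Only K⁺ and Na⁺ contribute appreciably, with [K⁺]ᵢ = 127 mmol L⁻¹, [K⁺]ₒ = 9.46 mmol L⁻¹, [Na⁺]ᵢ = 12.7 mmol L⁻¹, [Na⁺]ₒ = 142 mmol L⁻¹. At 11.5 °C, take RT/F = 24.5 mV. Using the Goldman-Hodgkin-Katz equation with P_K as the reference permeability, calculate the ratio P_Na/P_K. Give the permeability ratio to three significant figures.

0.134

Let α = P_Na/P_K. GHK: Vm = 24.5·ln[(Kₒ + α·Naₒ)/(Kᵢ + α·Naᵢ)].
e^(Vm/24.5) = e^(-37.0/24.5) = 0.22086
So 0.22086·(Kᵢ + α·Naᵢ) = Kₒ + α·Naₒ → α = (0.22086·127.0 − 9.46) / (142.0 − 0.22086·12.7)
α = (28.05 − 9.46) / (142.0 − 2.805) = 18.59/139.2 = 0.1336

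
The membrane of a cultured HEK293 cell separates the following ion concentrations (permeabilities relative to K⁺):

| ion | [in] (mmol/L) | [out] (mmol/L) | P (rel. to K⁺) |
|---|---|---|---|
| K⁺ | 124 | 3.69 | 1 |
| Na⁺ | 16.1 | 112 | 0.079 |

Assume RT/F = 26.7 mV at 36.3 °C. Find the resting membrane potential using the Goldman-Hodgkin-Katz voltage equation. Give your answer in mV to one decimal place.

Vm = 26.7 · ln[(Σ P·[cation]ₒ + Σ P·[anion]ᵢ) / (Σ P·[cation]ᵢ + Σ P·[anion]ₒ)]
Numerator = 1×3.69 + 0.079×112 = 12.54
Denominator = 1×124 + 0.079×16.1 = 125.3
Vm = 26.7 · ln(0.10009) = 26.7 × (-2.3017) = -61.46 mV

-61.5 mV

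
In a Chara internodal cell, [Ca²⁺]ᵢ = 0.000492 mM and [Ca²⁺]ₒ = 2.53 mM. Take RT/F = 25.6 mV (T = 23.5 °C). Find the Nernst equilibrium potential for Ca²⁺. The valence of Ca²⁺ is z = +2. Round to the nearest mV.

109 mV

E = (25.6/z) · ln([Ca²⁺]_out/[Ca²⁺]_in) with z = +2.
= (25.6/2) · ln(2.53/0.000492) = 12.80 · ln(5142)
= 12.80 · (8.5453) = 109.38 mV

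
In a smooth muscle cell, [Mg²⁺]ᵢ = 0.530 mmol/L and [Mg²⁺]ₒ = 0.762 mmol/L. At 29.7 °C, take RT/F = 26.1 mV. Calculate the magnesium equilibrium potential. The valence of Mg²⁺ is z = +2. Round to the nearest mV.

E = (26.1/z) · ln([Mg²⁺]_out/[Mg²⁺]_in) with z = +2.
= (26.1/2) · ln(0.762/0.530) = 13.05 · ln(1.438)
= 13.05 · (0.3631) = 4.74 mV

5 mV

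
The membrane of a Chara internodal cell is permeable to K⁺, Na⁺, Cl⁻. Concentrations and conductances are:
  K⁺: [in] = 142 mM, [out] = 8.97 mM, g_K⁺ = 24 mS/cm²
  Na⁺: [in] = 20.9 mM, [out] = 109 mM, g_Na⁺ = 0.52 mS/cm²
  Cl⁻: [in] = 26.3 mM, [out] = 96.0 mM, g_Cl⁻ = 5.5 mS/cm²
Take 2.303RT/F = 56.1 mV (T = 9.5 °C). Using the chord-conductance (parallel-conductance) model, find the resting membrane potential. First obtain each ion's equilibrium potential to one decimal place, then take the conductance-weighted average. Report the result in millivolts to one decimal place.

-58.9 mV

E_K⁺ = (56.1/1)·log₁₀(8.97/142) = -67.3 mV
E_Na⁺ = (56.1/1)·log₁₀(109/20.9) = 40.2 mV
E_Cl⁻ = (56.1/-1)·log₁₀(96.0/26.3) = -31.5 mV
Vm = (Σ gᵢEᵢ)/(Σ gᵢ) = (24·-67.3 + 0.52·40.2 + 5.5·-31.5) / (24 + 0.52 + 5.5)
= -1767.55 / 30.02 = -58.88 mV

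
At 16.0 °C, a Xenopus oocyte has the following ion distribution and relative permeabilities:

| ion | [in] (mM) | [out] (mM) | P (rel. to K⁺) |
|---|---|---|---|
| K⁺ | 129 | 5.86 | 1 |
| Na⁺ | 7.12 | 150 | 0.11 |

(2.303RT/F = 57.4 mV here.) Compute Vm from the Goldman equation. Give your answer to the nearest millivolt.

Vm = 57.4 · log₁₀[(Σ P·[cation]ₒ + Σ P·[anion]ᵢ) / (Σ P·[cation]ᵢ + Σ P·[anion]ₒ)]
Numerator = 1×5.86 + 0.11×150 = 22.36
Denominator = 1×129 + 0.11×7.12 = 129.8
Vm = 57.4 · log₁₀(0.17229) = 57.4 × (-0.7637) = -43.84 mV

-44 mV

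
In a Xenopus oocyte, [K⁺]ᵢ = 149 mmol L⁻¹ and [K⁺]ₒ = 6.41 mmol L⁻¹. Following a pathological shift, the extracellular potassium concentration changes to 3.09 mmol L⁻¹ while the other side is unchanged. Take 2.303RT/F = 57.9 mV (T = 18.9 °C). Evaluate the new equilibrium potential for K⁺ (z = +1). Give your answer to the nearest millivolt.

After the shift: [K⁺]_out = 3.09, [K⁺]_in = 149 mmol L⁻¹.
E_new = (57.9/1)·log₁₀(3.09/149) = 57.90 · (-1.6832) = -97.46 mV

-97 mV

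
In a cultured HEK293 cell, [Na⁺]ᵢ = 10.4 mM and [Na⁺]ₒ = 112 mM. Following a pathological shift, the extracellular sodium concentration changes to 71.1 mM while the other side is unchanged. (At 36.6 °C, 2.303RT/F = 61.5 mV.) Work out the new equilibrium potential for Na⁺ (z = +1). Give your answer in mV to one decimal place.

51.3 mV

After the shift: [Na⁺]_out = 71.1, [Na⁺]_in = 10.4 mM.
E_new = (61.5/1)·log₁₀(71.1/10.4) = 61.50 · (0.8348) = 51.34 mV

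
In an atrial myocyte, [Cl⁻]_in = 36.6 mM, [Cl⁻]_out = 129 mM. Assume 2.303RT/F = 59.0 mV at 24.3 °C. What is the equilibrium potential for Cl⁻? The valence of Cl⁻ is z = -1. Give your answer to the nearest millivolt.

-32 mV

E = (59.0/z) · log₁₀([Cl⁻]_out/[Cl⁻]_in) with z = -1.
For an anion, dividing by z = -1 reverses the sign.
= (59.0/-1) · log₁₀(129/36.6) = -59.00 · log₁₀(3.525)
= -59.00 · (0.5471) = -32.28 mV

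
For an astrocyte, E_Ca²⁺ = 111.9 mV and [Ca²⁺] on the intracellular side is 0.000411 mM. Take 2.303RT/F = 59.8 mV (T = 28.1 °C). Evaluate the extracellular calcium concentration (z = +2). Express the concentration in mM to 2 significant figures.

2.3 mM

Nernst: E = (59.8/2) · log₁₀([out]/[in]), so log₁₀([out]/[in]) = 111.9 × 2 / 59.8 = 3.7425.
[out]/[in] = 10^(3.7425) = 5527.
[out] = 5527 × 0.000411 = 2.272 mM.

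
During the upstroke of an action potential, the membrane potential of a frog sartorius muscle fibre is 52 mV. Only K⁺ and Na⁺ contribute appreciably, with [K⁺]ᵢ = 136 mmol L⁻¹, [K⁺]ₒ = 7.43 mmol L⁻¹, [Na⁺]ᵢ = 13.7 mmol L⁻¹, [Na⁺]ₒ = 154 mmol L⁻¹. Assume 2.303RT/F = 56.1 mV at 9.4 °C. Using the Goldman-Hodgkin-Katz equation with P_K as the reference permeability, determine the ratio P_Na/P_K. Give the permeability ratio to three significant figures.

Let α = P_Na/P_K. GHK: Vm = 56.1·log₁₀[(Kₒ + α·Naₒ)/(Kᵢ + α·Naᵢ)].
10^(Vm/56.1) = 10^(52.0/56.1) = 8.4512
So 8.4512·(Kᵢ + α·Naᵢ) = Kₒ + α·Naₒ → α = (8.4512·136.0 − 7.43) / (154.0 − 8.4512·13.7)
α = (1149 − 7.43) / (154.0 − 115.8) = 1142/38.22 = 29.88

29.9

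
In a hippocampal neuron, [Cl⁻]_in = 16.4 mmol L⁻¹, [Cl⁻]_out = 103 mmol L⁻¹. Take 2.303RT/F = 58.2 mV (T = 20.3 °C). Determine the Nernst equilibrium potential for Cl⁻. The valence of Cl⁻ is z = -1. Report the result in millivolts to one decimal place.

E = (58.2/z) · log₁₀([Cl⁻]_out/[Cl⁻]_in) with z = -1.
For an anion, dividing by z = -1 reverses the sign.
= (58.2/-1) · log₁₀(103/16.4) = -58.20 · log₁₀(6.28)
= -58.20 · (0.7980) = -46.44 mV

-46.4 mV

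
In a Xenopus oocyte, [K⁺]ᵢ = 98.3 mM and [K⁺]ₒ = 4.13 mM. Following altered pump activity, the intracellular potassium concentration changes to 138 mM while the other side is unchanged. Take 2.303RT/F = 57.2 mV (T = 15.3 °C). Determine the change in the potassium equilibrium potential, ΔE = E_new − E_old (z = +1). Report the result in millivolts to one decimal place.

E_old = (57.2/1)·log₁₀(4.13/98.3) = -78.74 mV
E_new = (57.2/1)·log₁₀(4.13/138) = -87.17 mV
ΔE = -87.17 − (-78.74) = -8.43 mV

-8.4 mV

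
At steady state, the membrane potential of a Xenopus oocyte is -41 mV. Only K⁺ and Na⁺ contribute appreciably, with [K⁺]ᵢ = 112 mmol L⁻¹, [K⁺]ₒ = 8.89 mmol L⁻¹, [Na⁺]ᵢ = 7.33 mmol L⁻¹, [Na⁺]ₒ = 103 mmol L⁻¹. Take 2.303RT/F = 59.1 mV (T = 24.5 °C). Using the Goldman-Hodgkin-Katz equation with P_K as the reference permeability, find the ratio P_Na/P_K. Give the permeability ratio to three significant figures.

0.136

Let α = P_Na/P_K. GHK: Vm = 59.1·log₁₀[(Kₒ + α·Naₒ)/(Kᵢ + α·Naᵢ)].
10^(Vm/59.1) = 10^(-41.0/59.1) = 0.20242
So 0.20242·(Kᵢ + α·Naᵢ) = Kₒ + α·Naₒ → α = (0.20242·112.0 − 8.89) / (103.0 − 0.20242·7.33)
α = (22.67 − 8.89) / (103.0 − 1.484) = 13.78/101.5 = 0.1358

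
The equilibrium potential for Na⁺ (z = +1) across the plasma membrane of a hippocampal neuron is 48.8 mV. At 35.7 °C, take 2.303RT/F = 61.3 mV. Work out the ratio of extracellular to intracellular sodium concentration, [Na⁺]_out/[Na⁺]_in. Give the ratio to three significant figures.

log₁₀([out]/[in]) = E·z/(61.3) = 48.8 × 1 / 61.3 = 0.7961
[out]/[in] = 10^(0.7961) = 6.253

6.25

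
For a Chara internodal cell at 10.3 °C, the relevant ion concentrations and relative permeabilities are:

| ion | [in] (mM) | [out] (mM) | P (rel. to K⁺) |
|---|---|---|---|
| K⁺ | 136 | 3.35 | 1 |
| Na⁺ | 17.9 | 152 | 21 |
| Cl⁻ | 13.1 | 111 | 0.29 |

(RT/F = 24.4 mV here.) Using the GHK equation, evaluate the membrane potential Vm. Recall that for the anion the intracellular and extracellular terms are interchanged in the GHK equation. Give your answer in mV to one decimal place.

Vm = 24.4 · ln[(Σ P·[cation]ₒ + Σ P·[anion]ᵢ) / (Σ P·[cation]ᵢ + Σ P·[anion]ₒ)]
Numerator = 1×3.35 + 21×152 + 0.29×13.1 = 3199
Denominator = 1×136 + 21×17.9 + 0.29×111 = 544.1
Vm = 24.4 · ln(5.8798) = 24.4 × (1.7715) = 43.23 mV

43.2 mV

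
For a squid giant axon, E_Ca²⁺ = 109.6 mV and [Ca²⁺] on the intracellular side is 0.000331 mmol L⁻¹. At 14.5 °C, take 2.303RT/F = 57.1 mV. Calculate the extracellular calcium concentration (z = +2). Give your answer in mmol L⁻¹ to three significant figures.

Nernst: E = (57.1/2) · log₁₀([out]/[in]), so log₁₀([out]/[in]) = 109.6 × 2 / 57.1 = 3.8389.
[out]/[in] = 10^(3.8389) = 6900.
[out] = 6900 × 0.000331 = 2.284 mmol L⁻¹.

2.28 mmol L⁻¹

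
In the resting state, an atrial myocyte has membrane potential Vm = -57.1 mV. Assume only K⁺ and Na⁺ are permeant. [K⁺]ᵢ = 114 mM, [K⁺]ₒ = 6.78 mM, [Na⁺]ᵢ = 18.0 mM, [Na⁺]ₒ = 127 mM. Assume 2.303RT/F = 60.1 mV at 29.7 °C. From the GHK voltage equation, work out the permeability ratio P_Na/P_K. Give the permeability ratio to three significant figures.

Let α = P_Na/P_K. GHK: Vm = 60.1·log₁₀[(Kₒ + α·Naₒ)/(Kᵢ + α·Naᵢ)].
10^(Vm/60.1) = 10^(-57.1/60.1) = 0.11218
So 0.11218·(Kᵢ + α·Naᵢ) = Kₒ + α·Naₒ → α = (0.11218·114.0 − 6.78) / (127.0 − 0.11218·18.0)
α = (12.79 − 6.78) / (127.0 − 2.019) = 6.009/125 = 0.04808

0.0481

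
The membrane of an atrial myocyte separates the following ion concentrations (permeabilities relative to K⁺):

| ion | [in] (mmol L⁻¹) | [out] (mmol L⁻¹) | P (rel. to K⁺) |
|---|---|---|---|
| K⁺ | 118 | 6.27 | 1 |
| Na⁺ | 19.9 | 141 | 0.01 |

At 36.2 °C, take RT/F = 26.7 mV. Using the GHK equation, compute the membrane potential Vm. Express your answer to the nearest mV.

-73 mV

Vm = 26.7 · ln[(Σ P·[cation]ₒ + Σ P·[anion]ᵢ) / (Σ P·[cation]ᵢ + Σ P·[anion]ₒ)]
Numerator = 1×6.27 + 0.01×141 = 7.68
Denominator = 1×118 + 0.01×19.9 = 118.2
Vm = 26.7 · ln(0.064975) = 26.7 × (-2.7338) = -72.99 mV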